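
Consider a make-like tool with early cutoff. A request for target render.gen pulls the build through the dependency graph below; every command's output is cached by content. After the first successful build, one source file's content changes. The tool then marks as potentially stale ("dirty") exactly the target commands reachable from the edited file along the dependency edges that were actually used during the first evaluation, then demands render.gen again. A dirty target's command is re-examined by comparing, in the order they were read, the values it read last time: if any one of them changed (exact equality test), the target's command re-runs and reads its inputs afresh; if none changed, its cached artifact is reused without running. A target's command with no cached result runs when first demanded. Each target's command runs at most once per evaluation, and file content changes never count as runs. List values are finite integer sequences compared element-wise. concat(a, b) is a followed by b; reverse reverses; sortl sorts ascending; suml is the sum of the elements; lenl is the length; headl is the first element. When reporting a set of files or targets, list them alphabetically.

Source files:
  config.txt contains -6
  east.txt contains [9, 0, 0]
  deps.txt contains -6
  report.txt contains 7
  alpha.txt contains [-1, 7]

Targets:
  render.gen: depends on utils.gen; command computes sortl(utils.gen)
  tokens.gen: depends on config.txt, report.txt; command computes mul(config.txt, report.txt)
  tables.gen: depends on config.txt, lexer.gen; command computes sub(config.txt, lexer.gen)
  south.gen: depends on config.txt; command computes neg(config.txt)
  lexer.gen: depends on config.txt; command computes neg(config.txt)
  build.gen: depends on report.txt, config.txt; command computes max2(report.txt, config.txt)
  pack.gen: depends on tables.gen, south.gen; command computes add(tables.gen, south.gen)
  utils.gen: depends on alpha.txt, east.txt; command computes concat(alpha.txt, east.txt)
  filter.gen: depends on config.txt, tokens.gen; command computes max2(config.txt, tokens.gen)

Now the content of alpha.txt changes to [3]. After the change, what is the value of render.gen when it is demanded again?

Demanding render.gen again yields [0, 0, 3, 9].

First demand of the output computes:
  utils.gen = concat([-1, 7], [9, 0, 0]) = [-1, 7, 9, 0, 0]
  render.gen = sortl([-1, 7, 9, 0, 0]) = [-1, 0, 0, 7, 9]

After the edit, cleaning proceeds:
  utils.gen: a read changed (alpha.txt [-1, 7]->[3]) — executes, giving [3, 9, 0, 0].
  render.gen: a read changed (utils.gen [-1, 7, 9, 0, 0]->[3, 9, 0, 0]) — executes, giving [0, 0, 3, 9].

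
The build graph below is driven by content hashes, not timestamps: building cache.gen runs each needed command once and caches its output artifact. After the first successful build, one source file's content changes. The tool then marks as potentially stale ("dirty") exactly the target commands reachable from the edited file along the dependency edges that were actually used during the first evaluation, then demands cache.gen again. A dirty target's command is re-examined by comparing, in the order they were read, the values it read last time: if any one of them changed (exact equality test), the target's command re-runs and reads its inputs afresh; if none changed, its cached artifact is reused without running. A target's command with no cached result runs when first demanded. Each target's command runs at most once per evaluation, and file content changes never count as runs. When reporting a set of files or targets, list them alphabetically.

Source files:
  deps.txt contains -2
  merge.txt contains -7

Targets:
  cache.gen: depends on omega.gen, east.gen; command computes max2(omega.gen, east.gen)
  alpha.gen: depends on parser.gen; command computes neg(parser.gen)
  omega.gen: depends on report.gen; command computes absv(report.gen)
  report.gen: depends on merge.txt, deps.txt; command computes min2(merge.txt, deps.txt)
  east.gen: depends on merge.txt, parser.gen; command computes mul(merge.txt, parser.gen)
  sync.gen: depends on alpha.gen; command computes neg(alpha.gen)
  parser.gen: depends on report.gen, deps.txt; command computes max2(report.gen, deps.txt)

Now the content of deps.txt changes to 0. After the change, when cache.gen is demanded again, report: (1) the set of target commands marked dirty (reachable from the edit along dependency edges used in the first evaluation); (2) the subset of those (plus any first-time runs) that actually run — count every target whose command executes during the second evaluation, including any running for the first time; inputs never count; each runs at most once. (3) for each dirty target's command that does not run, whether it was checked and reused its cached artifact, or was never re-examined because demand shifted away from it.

Dirty set: cache.gen, east.gen, omega.gen, parser.gen, report.gen.
Run set: cache.gen, east.gen, parser.gen, report.gen (4 run).
Re-examined without running (cache reused): omega.gen.
The important point: at omega.gen every value read last time is unchanged, so the dirty flag clears without a run.

Initial pass — values computed on the first demand:
  report.gen = min2(-7, -2) = -7
  omega.gen = absv(-7) = 7
  parser.gen = max2(-7, -2) = -2
  east.gen = mul(-7, -2) = 14
  cache.gen = max2(7, 14) = 14

Second demand — change propagation:
  report.gen: re-runs because deps.txt -2->0; new result -7 (unchanged).
  omega.gen: re-examined; everything it read last time is the same (report.gen unchanged) — cache 7 kept, no run.
  parser.gen: re-runs because deps.txt -2->0; new result 0.
  east.gen: re-runs because parser.gen -2->0; new result 0.
  cache.gen: re-runs because east.gen 14->0; new result 7.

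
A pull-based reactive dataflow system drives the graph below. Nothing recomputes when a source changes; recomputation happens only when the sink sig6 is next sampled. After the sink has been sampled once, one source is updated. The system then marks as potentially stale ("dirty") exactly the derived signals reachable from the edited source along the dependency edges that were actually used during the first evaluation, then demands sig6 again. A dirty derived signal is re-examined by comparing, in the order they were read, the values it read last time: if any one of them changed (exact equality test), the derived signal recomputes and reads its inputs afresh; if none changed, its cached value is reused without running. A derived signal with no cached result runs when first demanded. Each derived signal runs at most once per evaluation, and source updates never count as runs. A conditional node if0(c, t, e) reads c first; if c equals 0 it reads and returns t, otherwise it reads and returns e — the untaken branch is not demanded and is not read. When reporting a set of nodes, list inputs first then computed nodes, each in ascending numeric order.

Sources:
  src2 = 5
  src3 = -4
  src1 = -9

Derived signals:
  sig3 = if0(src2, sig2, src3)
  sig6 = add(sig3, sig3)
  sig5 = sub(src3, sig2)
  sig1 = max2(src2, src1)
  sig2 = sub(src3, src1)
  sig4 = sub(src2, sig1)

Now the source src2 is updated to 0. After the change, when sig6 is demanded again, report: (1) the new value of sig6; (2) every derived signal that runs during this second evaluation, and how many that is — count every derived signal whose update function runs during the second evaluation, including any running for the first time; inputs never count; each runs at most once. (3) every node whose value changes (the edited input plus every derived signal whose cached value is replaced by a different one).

First evaluation (everything demanded from the output):
  sig3 = if0(src2=5 -> else branch src3) = -4
  sig6 = add(-4, -4) = -8

Propagation after the edit:
  sig2: demanded for the first time — runs, produces 5.
  sig3: runs — src2 5->0; result 5.
  sig6: runs — sig3 -4->5; sig3 -4->5; result 10.

Key observation: a condition flipped, so demand reaches new nodes — sig2 runs for the first time.

New value of sig6: 10.
Derived signals that run: sig2, sig3, sig6 — 3 in total.
Values that change: src2, sig3, sig6.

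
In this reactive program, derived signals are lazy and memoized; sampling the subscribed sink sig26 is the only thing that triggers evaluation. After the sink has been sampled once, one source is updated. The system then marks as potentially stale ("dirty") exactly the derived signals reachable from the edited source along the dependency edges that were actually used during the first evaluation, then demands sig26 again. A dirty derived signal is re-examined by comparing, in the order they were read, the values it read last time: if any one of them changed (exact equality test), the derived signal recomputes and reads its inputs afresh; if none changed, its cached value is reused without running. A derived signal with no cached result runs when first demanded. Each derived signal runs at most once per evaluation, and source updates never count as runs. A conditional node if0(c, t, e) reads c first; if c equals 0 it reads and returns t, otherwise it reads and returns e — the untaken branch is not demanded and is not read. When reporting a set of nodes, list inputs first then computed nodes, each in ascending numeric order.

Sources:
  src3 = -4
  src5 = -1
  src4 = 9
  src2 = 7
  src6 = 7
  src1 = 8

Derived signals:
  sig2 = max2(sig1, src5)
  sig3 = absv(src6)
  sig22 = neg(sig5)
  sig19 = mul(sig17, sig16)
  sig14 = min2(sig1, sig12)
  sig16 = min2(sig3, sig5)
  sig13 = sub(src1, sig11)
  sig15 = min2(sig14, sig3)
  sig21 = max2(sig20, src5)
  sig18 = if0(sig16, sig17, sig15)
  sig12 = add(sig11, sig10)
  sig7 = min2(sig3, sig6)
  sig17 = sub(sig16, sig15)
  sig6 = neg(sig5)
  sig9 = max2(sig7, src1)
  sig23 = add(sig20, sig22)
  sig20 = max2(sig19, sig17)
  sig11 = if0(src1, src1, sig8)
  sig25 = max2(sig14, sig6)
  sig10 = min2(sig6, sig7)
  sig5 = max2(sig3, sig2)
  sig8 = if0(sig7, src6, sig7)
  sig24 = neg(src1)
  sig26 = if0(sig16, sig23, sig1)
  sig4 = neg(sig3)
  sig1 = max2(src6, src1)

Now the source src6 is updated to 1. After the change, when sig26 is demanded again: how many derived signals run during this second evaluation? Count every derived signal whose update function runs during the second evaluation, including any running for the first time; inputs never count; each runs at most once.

5 derived signals run: sig1, sig3, sig5, sig16, sig26.
Note where the cutoff bites: sig2 is checked, finds nothing changed, and keeps its cache.

First demand of the output computes:
  sig1 = max2(7, 8) = 8
  sig2 = max2(8, -1) = 8
  sig3 = absv(7) = 7
  sig5 = max2(7, 8) = 8
  sig16 = min2(7, 8) = 7
  sig26 = if0(sig16=7 -> else branch sig1) = 8

After the edit, cleaning proceeds:
  sig1: a read changed (src6 7->1) — executes, giving 8 — identical to its old value.
  sig2: dirty, but its reads are unchanged (sig1 unchanged, src5 unchanged); cached 8 stands.
  sig3: a read changed (src6 7->1) — executes, giving 1.
  sig5: a read changed (sig3 7->1) — executes, giving 8 — identical to its old value.
  sig16: a read changed (sig3 7->1) — executes, giving 1.
  sig26: a read changed (sig16 7->1) — executes, giving 8 — identical to its old value.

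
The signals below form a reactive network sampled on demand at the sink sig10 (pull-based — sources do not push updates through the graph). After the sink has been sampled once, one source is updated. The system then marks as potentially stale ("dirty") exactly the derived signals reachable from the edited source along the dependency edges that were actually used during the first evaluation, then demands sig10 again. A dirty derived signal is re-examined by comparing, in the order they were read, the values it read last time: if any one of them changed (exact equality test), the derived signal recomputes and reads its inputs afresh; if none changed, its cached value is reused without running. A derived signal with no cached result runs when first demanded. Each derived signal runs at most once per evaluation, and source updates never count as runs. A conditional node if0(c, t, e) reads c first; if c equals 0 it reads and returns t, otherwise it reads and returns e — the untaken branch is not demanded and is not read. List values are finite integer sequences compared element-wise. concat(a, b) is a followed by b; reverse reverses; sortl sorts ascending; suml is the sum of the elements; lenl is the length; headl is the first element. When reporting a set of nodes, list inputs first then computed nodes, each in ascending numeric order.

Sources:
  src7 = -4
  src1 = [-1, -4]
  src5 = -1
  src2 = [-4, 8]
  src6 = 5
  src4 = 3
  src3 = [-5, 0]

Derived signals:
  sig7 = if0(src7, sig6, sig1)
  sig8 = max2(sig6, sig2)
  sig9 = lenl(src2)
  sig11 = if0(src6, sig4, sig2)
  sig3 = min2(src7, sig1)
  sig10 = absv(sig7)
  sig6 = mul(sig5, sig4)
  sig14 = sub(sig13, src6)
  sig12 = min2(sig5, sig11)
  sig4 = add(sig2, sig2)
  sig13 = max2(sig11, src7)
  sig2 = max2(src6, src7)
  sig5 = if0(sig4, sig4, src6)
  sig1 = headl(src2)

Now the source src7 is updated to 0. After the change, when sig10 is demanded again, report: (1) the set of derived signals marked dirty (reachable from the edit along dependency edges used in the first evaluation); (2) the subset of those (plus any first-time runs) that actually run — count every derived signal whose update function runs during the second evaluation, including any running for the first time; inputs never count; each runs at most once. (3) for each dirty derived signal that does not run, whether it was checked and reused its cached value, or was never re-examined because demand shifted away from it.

Dirty set: sig7, sig10.
Run set: sig2, sig4, sig5, sig6, sig7, sig10 (6 run).
All dirty derived signals ended up running.
The important point: the flipped condition pulls in fresh nodes; sig2, sig4, sig5, sig6 run for the first time.

Initial pass — values computed on the first demand:
  sig1 = headl([-4, 8]) = -4
  sig7 = if0(src7=-4 -> else branch sig1) = -4
  sig10 = absv(-4) = 4

Second demand — change propagation:
  sig2: newly demanded (no cache) — executes and yields 5.
  sig4: newly demanded (no cache) — executes and yields 10.
  sig5: newly demanded (no cache) — executes and yields 5.
  sig6: newly demanded (no cache) — executes and yields 50.
  sig7: re-runs because src7 -4->0; new result 50.
  sig10: re-runs because sig7 -4->50; new result 50.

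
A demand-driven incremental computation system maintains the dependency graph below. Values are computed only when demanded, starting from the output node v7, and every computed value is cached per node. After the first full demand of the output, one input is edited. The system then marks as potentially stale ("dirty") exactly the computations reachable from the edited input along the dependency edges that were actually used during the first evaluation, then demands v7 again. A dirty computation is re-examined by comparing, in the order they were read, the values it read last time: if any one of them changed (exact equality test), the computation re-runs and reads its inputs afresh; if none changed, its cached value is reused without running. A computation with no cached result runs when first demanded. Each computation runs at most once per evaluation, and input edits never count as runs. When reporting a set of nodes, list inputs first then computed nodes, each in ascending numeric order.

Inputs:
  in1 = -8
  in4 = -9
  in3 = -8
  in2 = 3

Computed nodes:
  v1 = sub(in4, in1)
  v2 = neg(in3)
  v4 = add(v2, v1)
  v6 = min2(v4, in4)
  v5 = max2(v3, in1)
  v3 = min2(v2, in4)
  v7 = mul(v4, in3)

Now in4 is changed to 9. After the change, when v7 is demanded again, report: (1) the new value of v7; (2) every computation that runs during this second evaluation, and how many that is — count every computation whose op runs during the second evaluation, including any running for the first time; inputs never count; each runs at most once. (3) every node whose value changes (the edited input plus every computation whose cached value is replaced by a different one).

New value of v7: -200.
Computations that run: v1, v4, v7 — 3 in total.
Values that change: in4, v1, v4, v7.

First evaluation (everything demanded from the output):
  v1 = sub(-9, -8) = -1
  v2 = neg(-8) = 8
  v4 = add(8, -1) = 7
  v7 = mul(7, -8) = -56

Propagation after the edit:
  v1: runs — in4 -9->9; result 17.
  v4: runs — v1 -1->17; result 25.
  v7: runs — v4 7->25; result -200.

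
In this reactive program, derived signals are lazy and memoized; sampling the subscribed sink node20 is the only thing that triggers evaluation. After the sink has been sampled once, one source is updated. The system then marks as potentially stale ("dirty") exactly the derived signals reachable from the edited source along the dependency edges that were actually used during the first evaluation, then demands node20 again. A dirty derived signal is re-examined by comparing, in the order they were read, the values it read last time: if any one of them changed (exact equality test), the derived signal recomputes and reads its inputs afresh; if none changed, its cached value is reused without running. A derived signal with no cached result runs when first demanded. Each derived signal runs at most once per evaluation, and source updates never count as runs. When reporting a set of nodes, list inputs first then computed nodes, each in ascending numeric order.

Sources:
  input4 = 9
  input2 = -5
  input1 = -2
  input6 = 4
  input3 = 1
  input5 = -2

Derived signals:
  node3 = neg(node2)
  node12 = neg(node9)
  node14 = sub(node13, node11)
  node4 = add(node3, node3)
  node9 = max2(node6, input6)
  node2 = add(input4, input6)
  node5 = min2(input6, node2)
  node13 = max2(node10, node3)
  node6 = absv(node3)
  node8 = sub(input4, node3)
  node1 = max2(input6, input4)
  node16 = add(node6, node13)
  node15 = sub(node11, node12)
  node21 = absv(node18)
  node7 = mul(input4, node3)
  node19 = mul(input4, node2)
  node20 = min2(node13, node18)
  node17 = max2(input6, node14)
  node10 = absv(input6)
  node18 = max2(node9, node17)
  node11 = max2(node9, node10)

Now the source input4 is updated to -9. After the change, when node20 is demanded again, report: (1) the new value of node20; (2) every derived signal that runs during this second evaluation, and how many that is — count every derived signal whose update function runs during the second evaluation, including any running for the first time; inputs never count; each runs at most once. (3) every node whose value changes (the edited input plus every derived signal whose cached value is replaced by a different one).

First demand of the output computes:
  node2 = add(9, 4) = 13
  node3 = neg(13) = -13
  node6 = absv(-13) = 13
  node9 = max2(13, 4) = 13
  node10 = absv(4) = 4
  node11 = max2(13, 4) = 13
  node13 = max2(4, -13) = 4
  node14 = sub(4, 13) = -9
  node17 = max2(4, -9) = 4
  node18 = max2(13, 4) = 13
  node20 = min2(4, 13) = 4

After the edit, cleaning proceeds:
  node2: a read changed (input4 9->-9) — executes, giving -5.
  node3: a read changed (node2 13->-5) — executes, giving 5.
  node6: a read changed (node3 -13->5) — executes, giving 5.
  node9: a read changed (node6 13->5) — executes, giving 5.
  node11: a read changed (node9 13->5) — executes, giving 5.
  node13: a read changed (node3 -13->5) — executes, giving 5.
  node14: a read changed (node13 4->5; node11 13->5) — executes, giving 0.
  node17: a read changed (node14 -9->0) — executes, giving 4 — identical to its old value.
  node18: a read changed (node9 13->5) — executes, giving 5.
  node20: a read changed (node13 4->5; node18 13->5) — executes, giving 5.

Demanding node20 again yields 5.
10 derived signals run: node2, node3, node6, node9, node11, node13, node14, node17, node18, node20.
The nodes whose values change: input4, node2, node3, node6, node9, node11, node13, node14, node18, node20.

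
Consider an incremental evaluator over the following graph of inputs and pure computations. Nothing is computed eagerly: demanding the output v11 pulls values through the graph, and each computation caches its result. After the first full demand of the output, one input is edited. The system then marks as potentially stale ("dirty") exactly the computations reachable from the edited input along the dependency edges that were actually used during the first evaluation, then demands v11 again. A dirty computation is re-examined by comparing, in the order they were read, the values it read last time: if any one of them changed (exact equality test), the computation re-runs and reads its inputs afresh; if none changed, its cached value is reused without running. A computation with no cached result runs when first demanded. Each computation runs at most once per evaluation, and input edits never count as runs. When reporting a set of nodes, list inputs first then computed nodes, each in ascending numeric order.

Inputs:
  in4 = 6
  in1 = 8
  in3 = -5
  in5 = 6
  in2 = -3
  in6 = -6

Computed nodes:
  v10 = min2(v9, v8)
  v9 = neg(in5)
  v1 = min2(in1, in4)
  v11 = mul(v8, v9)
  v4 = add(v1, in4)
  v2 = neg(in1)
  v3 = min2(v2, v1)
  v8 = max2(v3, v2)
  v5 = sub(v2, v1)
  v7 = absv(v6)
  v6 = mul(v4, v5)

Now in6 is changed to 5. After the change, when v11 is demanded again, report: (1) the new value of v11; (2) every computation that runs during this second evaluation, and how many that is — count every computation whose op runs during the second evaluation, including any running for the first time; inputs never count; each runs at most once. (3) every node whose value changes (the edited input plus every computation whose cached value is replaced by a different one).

v11 now evaluates to 48.
Run set: none (0 run).
Changed values: in6.
The important point: nothing the output needs ever reads in6, so the edit is invisible to it.

Initial pass — values computed on the first demand:
  v1 = min2(8, 6) = 6
  v2 = neg(8) = -8
  v3 = min2(-8, 6) = -8
  v8 = max2(-8, -8) = -8
  v9 = neg(6) = -6
  v11 = mul(-8, -6) = 48

Second demand — change propagation:
  no demanded computation ever read in6, so the edit dirties nothing and nothing runs.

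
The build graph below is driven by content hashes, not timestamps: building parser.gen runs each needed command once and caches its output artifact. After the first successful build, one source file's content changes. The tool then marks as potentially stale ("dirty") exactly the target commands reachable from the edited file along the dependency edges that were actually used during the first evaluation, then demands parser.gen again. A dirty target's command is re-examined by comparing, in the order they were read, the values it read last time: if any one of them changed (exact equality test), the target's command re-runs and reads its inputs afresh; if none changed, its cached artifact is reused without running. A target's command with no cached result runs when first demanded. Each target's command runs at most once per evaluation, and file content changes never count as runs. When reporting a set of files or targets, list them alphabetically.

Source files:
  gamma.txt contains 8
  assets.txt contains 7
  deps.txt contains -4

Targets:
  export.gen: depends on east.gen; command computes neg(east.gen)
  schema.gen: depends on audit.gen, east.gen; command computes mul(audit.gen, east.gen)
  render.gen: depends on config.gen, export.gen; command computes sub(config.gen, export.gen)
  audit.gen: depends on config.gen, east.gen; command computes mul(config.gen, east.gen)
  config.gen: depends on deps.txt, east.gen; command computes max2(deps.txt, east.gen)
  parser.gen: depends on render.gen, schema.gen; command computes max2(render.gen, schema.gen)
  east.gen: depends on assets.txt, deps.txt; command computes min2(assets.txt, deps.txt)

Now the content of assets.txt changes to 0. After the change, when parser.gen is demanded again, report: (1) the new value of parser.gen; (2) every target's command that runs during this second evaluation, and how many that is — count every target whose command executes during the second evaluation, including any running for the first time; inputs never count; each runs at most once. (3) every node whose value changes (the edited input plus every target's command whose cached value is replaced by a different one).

parser.gen now evaluates to -8.
Run set: east.gen (1 run).
Changed values: assets.txt.
The important point: east.gen recomputes to an identical value, and the output ends up unchanged.

Initial pass — values computed on the first demand:
  east.gen = min2(7, -4) = -4
  config.gen = max2(-4, -4) = -4
  audit.gen = mul(-4, -4) = 16
  export.gen = neg(-4) = 4
  render.gen = sub(-4, 4) = -8
  schema.gen = mul(16, -4) = -64
  parser.gen = max2(-8, -64) = -8

Second demand — change propagation:
  east.gen: re-runs because assets.txt 7->0; new result -4 (unchanged).
  config.gen: re-examined; everything it read last time is the same (deps.txt unchanged, east.gen unchanged) — cache -4 kept, no run.
  audit.gen: re-examined; everything it read last time is the same (config.gen unchanged, east.gen unchanged) — cache 16 kept, no run.
  export.gen: re-examined; everything it read last time is the same (east.gen unchanged) — cache 4 kept, no run.
  render.gen: re-examined; everything it read last time is the same (config.gen unchanged, export.gen unchanged) — cache -8 kept, no run.
  schema.gen: re-examined; everything it read last time is the same (audit.gen unchanged, east.gen unchanged) — cache -64 kept, no run.
  parser.gen: re-examined; everything it read last time is the same (render.gen unchanged, schema.gen unchanged) — cache -8 kept, no run.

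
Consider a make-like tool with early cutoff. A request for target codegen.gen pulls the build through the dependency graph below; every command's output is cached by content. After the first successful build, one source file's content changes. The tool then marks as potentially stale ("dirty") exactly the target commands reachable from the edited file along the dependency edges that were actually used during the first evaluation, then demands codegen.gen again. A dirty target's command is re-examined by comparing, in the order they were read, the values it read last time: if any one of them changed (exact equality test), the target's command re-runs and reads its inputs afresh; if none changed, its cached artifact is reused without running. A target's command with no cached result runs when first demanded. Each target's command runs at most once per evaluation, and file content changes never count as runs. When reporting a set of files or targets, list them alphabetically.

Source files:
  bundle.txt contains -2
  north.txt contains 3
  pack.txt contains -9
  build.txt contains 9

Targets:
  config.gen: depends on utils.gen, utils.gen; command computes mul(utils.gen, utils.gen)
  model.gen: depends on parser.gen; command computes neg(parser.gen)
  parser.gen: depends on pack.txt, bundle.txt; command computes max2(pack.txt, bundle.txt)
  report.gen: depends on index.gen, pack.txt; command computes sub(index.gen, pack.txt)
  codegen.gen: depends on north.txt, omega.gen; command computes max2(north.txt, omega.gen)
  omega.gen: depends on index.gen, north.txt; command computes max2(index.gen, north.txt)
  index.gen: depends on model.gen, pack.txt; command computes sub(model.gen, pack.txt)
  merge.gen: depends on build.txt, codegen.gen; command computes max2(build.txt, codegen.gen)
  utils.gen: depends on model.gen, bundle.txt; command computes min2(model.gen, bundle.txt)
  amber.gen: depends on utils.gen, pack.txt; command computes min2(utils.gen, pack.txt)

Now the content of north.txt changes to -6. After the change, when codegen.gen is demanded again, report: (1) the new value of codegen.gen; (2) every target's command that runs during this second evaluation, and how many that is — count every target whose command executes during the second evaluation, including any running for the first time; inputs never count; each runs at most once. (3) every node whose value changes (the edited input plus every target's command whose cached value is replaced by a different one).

Demanding codegen.gen again yields 11.
2 target commands run: codegen.gen, omega.gen.
The nodes whose values change: north.txt.

First demand of the output computes:
  parser.gen = max2(-9, -2) = -2
  model.gen = neg(-2) = 2
  index.gen = sub(2, -9) = 11
  omega.gen = max2(11, 3) = 11
  codegen.gen = max2(3, 11) = 11

After the edit, cleaning proceeds:
  omega.gen: a read changed (north.txt 3->-6) — executes, giving 11 — identical to its old value.
  codegen.gen: a read changed (north.txt 3->-6) — executes, giving 11 — identical to its old value.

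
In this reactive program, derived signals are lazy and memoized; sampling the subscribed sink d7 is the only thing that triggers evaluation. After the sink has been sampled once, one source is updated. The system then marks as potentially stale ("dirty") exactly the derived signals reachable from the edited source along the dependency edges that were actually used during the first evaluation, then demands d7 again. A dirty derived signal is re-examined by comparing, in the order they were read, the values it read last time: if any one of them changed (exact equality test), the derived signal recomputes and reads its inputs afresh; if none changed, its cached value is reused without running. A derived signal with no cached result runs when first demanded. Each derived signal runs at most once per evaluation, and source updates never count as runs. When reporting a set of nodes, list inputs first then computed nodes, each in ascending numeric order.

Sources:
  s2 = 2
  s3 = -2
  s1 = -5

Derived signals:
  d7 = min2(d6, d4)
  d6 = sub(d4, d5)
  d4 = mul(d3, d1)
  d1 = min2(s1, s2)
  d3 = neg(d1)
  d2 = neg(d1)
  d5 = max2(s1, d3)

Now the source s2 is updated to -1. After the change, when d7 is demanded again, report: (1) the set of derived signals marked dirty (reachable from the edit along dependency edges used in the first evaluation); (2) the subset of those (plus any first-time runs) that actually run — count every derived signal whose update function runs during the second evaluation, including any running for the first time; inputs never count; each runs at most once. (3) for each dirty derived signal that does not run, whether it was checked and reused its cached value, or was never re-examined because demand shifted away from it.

First demand of the output computes:
  d1 = min2(-5, 2) = -5
  d3 = neg(-5) = 5
  d4 = mul(5, -5) = -25
  d5 = max2(-5, 5) = 5
  d6 = sub(-25, 5) = -30
  d7 = min2(-30, -25) = -30

After the edit, cleaning proceeds:
  d1: a read changed (s2 2->-1) — executes, giving -5 — identical to its old value.
  d3: dirty, but its reads are unchanged (d1 unchanged); cached 5 stands.
  d4: dirty, but its reads are unchanged (d3 unchanged, d1 unchanged); cached -25 stands.
  d5: dirty, but its reads are unchanged (s1 unchanged, d3 unchanged); cached 5 stands.
  d6: dirty, but its reads are unchanged (d4 unchanged, d5 unchanged); cached -30 stands.
  d7: dirty, but its reads are unchanged (d6 unchanged, d4 unchanged); cached -30 stands.

Note the absorption at d1: it re-runs yet its value is the same, leaving the output's value untouched.

The edit dirties: d1, d3, d4, d5, d6, d7.
1 derived signals run: d1.
Cache hits after checking: d3, d4, d5, d6, d7.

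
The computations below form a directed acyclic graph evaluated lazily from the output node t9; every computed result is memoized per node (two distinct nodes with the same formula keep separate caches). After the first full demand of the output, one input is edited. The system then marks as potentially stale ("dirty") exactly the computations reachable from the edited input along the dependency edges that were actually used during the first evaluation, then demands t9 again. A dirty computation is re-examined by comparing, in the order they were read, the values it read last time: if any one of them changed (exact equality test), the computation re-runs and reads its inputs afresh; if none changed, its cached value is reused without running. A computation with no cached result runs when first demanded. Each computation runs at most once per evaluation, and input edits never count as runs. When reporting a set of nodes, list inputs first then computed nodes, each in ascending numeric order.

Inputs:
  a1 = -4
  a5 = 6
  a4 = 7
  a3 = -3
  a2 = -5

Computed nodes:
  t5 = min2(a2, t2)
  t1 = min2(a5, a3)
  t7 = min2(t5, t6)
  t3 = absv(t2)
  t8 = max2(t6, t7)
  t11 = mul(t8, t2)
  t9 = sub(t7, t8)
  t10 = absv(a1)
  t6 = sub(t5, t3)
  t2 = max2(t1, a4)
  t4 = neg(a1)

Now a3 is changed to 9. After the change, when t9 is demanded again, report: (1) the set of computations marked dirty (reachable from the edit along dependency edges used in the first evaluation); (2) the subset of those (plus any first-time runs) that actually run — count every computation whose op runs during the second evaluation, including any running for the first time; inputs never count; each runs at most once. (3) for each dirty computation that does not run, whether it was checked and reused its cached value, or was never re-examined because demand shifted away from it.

The edit dirties: t1, t2, t3, t5, t6, t7, t8, t9.
2 computations run: t1, t2.
Cache hits after checking: t3, t5, t6, t7, t8, t9.
Note the absorption at t2: it re-runs yet its value is the same, leaving the output's value untouched.

First demand of the output computes:
  t1 = min2(6, -3) = -3
  t2 = max2(-3, 7) = 7
  t3 = absv(7) = 7
  t5 = min2(-5, 7) = -5
  t6 = sub(-5, 7) = -12
  t7 = min2(-5, -12) = -12
  t8 = max2(-12, -12) = -12
  t9 = sub(-12, -12) = 0

After the edit, cleaning proceeds:
  t1: a read changed (a3 -3->9) — executes, giving 6.
  t2: a read changed (t1 -3->6) — executes, giving 7 — identical to its old value.
  t3: dirty, but its reads are unchanged (t2 unchanged); cached 7 stands.
  t5: dirty, but its reads are unchanged (a2 unchanged, t2 unchanged); cached -5 stands.
  t6: dirty, but its reads are unchanged (t5 unchanged, t3 unchanged); cached -12 stands.
  t7: dirty, but its reads are unchanged (t5 unchanged, t6 unchanged); cached -12 stands.
  t8: dirty, but its reads are unchanged (t6 unchanged, t7 unchanged); cached -12 stands.
  t9: dirty, but its reads are unchanged (t7 unchanged, t8 unchanged); cached 0 stands.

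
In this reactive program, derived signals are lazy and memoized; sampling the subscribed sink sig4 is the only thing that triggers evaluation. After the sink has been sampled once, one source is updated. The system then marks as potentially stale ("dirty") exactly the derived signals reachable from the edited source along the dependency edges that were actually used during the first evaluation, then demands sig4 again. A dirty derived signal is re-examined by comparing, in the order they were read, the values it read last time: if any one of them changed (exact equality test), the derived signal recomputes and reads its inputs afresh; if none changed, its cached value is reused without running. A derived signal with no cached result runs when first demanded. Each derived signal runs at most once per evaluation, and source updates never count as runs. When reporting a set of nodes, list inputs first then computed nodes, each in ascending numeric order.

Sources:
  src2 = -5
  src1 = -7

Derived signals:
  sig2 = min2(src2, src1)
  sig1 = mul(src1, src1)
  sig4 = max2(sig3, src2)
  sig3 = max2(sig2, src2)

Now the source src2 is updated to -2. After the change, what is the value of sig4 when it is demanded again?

Demanding sig4 again yields -2.

First demand of the output computes:
  sig2 = min2(-5, -7) = -7
  sig3 = max2(-7, -5) = -5
  sig4 = max2(-5, -5) = -5

After the edit, cleaning proceeds:
  sig2: a read changed (src2 -5->-2) — executes, giving -7 — identical to its old value.
  sig3: a read changed (src2 -5->-2) — executes, giving -2.
  sig4: a read changed (sig3 -5->-2; src2 -5->-2) — executes, giving -2.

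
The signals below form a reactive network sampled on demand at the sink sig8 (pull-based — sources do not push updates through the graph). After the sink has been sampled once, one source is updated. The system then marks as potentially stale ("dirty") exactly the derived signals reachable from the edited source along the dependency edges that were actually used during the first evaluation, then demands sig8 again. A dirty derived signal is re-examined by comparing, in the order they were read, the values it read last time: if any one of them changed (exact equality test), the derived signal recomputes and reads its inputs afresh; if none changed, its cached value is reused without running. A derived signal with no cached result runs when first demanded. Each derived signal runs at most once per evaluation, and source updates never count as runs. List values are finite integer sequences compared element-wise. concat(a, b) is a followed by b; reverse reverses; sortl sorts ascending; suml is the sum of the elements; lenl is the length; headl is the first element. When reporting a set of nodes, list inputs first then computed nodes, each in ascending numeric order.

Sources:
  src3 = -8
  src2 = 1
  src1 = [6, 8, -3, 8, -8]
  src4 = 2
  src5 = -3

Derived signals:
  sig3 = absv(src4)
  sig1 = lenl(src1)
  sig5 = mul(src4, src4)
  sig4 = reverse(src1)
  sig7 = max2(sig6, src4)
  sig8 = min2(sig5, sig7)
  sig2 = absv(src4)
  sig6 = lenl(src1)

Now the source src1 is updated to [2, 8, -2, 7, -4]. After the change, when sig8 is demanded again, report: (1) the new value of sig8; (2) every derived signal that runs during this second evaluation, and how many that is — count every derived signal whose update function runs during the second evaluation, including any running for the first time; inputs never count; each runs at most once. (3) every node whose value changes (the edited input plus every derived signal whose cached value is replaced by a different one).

sig8 now evaluates to 4.
Run set: sig6 (1 run).
Changed values: src1.
The important point: sig6 recomputes to an identical value, and the output ends up unchanged.

Initial pass — values computed on the first demand:
  sig5 = mul(2, 2) = 4
  sig6 = lenl([6, 8, -3, 8, -8]) = 5
  sig7 = max2(5, 2) = 5
  sig8 = min2(4, 5) = 4

Second demand — change propagation:
  sig6: re-runs because src1 [6, 8, -3, 8, -8]->[2, 8, -2, 7, -4]; new result 5 (unchanged).
  sig7: re-examined; everything it read last time is the same (sig6 unchanged, src4 unchanged) — cache 5 kept, no run.
  sig8: re-examined; everything it read last time is the same (sig5 unchanged, sig7 unchanged) — cache 4 kept, no run.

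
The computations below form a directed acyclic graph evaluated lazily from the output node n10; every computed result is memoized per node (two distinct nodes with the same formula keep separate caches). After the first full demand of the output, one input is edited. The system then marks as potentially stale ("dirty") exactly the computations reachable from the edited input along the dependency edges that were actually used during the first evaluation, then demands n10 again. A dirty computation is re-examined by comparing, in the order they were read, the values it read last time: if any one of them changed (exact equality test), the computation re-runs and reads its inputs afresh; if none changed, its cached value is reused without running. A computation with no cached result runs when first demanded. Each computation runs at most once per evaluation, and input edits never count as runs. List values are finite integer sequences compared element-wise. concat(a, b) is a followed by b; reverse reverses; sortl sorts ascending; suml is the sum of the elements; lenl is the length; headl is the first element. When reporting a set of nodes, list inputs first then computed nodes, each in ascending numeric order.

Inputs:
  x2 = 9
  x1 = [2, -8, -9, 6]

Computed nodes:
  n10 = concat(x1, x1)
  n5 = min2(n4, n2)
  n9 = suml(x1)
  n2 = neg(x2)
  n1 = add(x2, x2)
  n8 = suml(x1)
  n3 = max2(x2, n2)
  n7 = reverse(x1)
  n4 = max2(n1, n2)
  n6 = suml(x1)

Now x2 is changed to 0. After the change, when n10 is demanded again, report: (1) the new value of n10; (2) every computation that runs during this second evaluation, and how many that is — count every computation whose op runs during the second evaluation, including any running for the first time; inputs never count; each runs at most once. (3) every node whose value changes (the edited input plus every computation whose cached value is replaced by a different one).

Demanding n10 again yields [2, -8, -9, 6, 2, -8, -9, 6].
0 computations run: none.
The nodes whose values change: x2.
Note the shortcut — x2 feeds only undemanded nodes, so no recomputation happens.

First demand of the output computes:
  n10 = concat([2, -8, -9, 6], [2, -8, -9, 6]) = [2, -8, -9, 6, 2, -8, -9, 6]

After the edit, cleaning proceeds:
  x2 only reaches undemanded nodes; the second demand re-runs nothing.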